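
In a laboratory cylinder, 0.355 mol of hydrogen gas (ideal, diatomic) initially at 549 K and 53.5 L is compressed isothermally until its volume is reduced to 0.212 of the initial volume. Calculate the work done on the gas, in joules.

2510 J

P₁ = nRT₁/V₁ = 0.355×8.314×549/53.5 = 30.3 kPa.
Isothermal: T stays 549 K; PV = const ⇒ V₂ = 11.3 L, P₂ = 143 kPa.
W = nRT ln(V₂/V₁) = 0.355×8.314×549×ln(0.212) = -2510 J.
Work done on the gas = −W_by = 2510 J.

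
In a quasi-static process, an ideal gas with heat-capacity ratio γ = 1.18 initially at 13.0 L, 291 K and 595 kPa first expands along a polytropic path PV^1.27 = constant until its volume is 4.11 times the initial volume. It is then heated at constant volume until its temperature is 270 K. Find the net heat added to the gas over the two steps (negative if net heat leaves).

5990 J

n = P₁V₁/(RT₁) = 595×13.0/(8.314×291) = 3.20 mol.
Step 1 — Polytropic n=1.27: T₂ = T₁(V₁/V₂)^(n−1) = 291×(0.243)^0.27 = 199 K; P₂ = P₁(V₁/V₂)^n = 98.8 kPa.
W = (P₁V₁−P₂V₂)/(n−1) = (595×13.0−98.8×53.4)/0.27 = 9090 J.
ΔU = nCvΔT = 3.20×46.2×(199−291) = -13600 J.
Q = ΔU + W = -4540 J.
State after step 1: P = 98.8 kPa, V = 53.4 L, T = 199 K.
Step 2 — Isochoric: V stays 53.4 L; P/T = const ⇒ T₂ = 270 K, P₂ = 134 kPa.
W = 0 (no volume change).
ΔU = nCvΔT = 3.20×46.2×(270−199) = 10500 J.
Q = ΔU = 10500 J.
Net over both steps: W = 9090 J, Q = 5990 J, ΔU = -3100 J.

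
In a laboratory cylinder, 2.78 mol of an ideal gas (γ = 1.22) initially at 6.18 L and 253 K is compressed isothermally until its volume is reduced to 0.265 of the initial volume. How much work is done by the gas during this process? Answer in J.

P₁ = nRT₁/V₁ = 2.78×8.314×253/6.18 = 946 kPa.
Isothermal: T stays 253 K; PV = const ⇒ V₂ = 1.64 L, P₂ = 3570 kPa.
W = nRT ln(V₂/V₁) = 2.78×8.314×253×ln(0.265) = -7770 J.

-7770 J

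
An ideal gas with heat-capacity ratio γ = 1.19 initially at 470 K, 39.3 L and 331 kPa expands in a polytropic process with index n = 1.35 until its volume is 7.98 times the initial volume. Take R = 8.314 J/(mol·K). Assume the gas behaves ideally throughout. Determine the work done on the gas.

n = P₁V₁/(RT₁) = 331×39.3/(8.314×470) = 3.33 mol.
Polytropic n=1.35: T₂ = T₁(V₁/V₂)^(n−1) = 470×(0.125)^0.35 = 227 K; P₂ = P₁(V₁/V₂)^n = 20.1 kPa.
W = (P₁V₁−P₂V₂)/(n−1) = (331×39.3−20.1×314)/0.35 = 19200 J.
Work done on the gas = −W_by = -19200 J.

-19200 J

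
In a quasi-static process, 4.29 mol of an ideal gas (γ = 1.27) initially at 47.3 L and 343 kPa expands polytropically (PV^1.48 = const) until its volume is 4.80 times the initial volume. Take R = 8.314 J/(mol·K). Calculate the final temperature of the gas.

T₁ = P₁V₁/(nR) = 343×47.3/(4.29×8.314) = 455 K.
Polytropic n=1.48: T₂ = T₁(V₁/V₂)^(n−1) = 455×(0.208)^0.48 = 214 K; P₂ = P₁(V₁/V₂)^n = 33.7 kPa.

214 K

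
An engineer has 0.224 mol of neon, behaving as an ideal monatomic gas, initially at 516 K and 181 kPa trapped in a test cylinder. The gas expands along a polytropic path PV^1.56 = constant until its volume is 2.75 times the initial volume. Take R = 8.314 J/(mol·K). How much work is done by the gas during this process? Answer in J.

V₁ = nRT₁/P₁ = 0.224×8.314×516/181 = 5.31 L.
Polytropic n=1.56: T₂ = T₁(V₁/V₂)^(n−1) = 516×(0.364)^0.56 = 293 K; P₂ = P₁(V₁/V₂)^n = 37.4 kPa.
W = (P₁V₁−P₂V₂)/(n−1) = (181×5.31−37.4×14.6)/0.56 = 742 J.

742 J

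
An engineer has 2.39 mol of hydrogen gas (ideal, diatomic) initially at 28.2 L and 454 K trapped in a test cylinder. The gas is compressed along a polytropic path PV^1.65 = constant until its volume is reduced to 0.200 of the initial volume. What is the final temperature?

1290 K

P₁ = nRT₁/V₁ = 2.39×8.314×454/28.2 = 320 kPa.
Polytropic n=1.65: T₂ = T₁(V₁/V₂)^(n−1) = 454×(5.00)^0.65 = 1290 K; P₂ = P₁(V₁/V₂)^n = 4550 kPa.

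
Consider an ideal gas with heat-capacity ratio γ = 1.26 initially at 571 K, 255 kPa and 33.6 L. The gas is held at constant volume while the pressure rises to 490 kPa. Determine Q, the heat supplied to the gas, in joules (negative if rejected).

n = P₁V₁/(RT₁) = 255×33.6/(8.314×571) = 1.80 mol.
Isochoric: V stays 33.6 L; P/T = const ⇒ T₂ = 1100 K, P₂ = 490 kPa.
W = 0 (no volume change).
ΔU = nCvΔT = 1.80×32.0×(1100−571) = 30400 J.
Q = ΔU = 30400 J.

30400 J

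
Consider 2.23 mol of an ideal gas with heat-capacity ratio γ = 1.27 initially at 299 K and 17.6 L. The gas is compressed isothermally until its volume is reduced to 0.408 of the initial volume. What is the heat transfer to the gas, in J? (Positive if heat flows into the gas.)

-4970 J

P₁ = nRT₁/V₁ = 2.23×8.314×299/17.6 = 315 kPa.
Isothermal: T stays 299 K; PV = const ⇒ V₂ = 7.18 L, P₂ = 772 kPa.
ΔU = 0 (ideal gas, T constant).
W = nRT ln(V₂/V₁) = 2.23×8.314×299×ln(0.408) = -4970 J.
Q = ΔU + W = -4970 J.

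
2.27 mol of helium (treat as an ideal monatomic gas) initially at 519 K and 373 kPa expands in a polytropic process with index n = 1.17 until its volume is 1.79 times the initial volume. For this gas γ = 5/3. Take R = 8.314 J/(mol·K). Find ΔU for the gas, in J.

-1380 J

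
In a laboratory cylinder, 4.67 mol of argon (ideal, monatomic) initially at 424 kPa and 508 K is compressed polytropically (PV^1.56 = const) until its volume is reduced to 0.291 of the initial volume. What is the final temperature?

V₁ = nRT₁/P₁ = 4.67×8.314×508/424 = 46.5 L.
Polytropic n=1.56: T₂ = T₁(V₁/V₂)^(n−1) = 508×(3.44)^0.56 = 1010 K; P₂ = P₁(V₁/V₂)^n = 2910 kPa.

1010 K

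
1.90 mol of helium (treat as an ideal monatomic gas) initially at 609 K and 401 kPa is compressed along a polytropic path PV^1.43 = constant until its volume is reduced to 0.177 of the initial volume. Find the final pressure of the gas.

4770 kPa

V₁ = nRT₁/P₁ = 1.90×8.314×609/401 = 24.0 L.
Polytropic n=1.43: T₂ = T₁(V₁/V₂)^(n−1) = 609×(5.65)^0.43 = 1280 K; P₂ = P₁(V₁/V₂)^n = 4770 kPa.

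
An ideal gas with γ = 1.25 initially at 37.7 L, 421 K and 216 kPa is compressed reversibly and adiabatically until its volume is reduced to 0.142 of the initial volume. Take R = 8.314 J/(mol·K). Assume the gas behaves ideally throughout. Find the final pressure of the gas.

Adiabatic: TV^(γ−1) = const ⇒ T₂ = 421×(7.04)^0.250 = 686 K; PV^γ = const ⇒ P₂ = 2480 kPa.

2480 kPa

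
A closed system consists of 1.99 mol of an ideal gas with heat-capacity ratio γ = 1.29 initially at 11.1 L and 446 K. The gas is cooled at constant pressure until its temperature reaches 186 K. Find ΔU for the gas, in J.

-14800 J

P₁ = nRT₁/V₁ = 1.99×8.314×446/11.1 = 665 kPa.
Isobaric: P stays 665 kPa; V/T = const ⇒ T₂ = 186 K, V₂ = 4.63 L.
For an ideal gas ΔU = nCvΔT with Cv = R/(γ−1) = 28.7 J/(mol·K).
ΔU = 1.99×28.7×(186−446) = -14800 J.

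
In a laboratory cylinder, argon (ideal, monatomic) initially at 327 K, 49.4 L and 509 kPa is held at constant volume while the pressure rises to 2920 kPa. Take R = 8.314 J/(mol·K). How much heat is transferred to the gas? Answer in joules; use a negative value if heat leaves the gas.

n = P₁V₁/(RT₁) = 509×49.4/(8.314×327) = 9.25 mol.
Isochoric: V stays 49.4 L; P/T = const ⇒ T₂ = 1880 K, P₂ = 2920 kPa.
W = 0 (no volume change).
ΔU = nCvΔT = 9.25×12.5×(1880−327) = 179000 J.
Q = ΔU = 179000 J.

179000 J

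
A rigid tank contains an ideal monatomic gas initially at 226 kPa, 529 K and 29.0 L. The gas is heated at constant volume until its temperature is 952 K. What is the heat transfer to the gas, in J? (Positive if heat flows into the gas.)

7860 J

n = P₁V₁/(RT₁) = 226×29.0/(8.314×529) = 1.49 mol.
Isochoric: V stays 29.0 L; P/T = const ⇒ T₂ = 952 K, P₂ = 407 kPa.
W = 0 (no volume change).
ΔU = nCvΔT = 1.49×12.5×(952−529) = 7860 J.
Q = ΔU = 7860 J.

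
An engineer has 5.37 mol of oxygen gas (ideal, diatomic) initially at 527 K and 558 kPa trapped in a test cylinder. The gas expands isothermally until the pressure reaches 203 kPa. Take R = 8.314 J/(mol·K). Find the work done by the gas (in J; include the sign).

23800 J

V₁ = nRT₁/P₁ = 5.37×8.314×527/558 = 42.2 L.
Isothermal: T stays 527 K; PV = const ⇒ V₂ = 116 L, P₂ = 203 kPa.
W = nRT ln(V₂/V₁) = 5.37×8.314×527×ln(2.75) = 23800 J.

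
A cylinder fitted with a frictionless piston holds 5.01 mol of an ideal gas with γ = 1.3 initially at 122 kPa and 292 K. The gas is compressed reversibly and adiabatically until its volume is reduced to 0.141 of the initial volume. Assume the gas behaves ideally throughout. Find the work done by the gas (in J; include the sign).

-32400 J

V₁ = nRT₁/P₁ = 5.01×8.314×292/122 = 99.7 L.
Adiabatic: TV^(γ−1) = const ⇒ T₂ = 292×(7.09)^0.300 = 526 K; PV^γ = const ⇒ P₂ = 1560 kPa.
ΔU = nCvΔT = 5.01×27.7×(526−292) = 32400 J.
Q = 0 for an adiabatic process, so W = −ΔU = -32400 J.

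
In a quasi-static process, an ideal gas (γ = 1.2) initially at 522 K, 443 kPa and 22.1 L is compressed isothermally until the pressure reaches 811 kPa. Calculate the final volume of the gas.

12.1 L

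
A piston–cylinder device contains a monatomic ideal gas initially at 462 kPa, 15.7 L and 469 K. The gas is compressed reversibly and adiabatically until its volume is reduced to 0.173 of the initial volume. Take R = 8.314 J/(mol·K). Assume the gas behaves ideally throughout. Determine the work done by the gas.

-24200 J

n = P₁V₁/(RT₁) = 462×15.7/(8.314×469) = 1.86 mol.
Adiabatic: TV^(γ−1) = const ⇒ T₂ = 469×(5.78)^0.667 = 1510 K; PV^γ = const ⇒ P₂ = 8600 kPa.
ΔU = nCvΔT = 1.86×12.5×(1510−469) = 24200 J.
Q = 0 for an adiabatic process, so W = −ΔU = -24200 J.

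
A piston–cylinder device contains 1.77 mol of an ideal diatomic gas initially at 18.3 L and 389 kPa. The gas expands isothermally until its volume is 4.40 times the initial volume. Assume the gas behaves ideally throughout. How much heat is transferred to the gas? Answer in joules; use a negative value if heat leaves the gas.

10500 J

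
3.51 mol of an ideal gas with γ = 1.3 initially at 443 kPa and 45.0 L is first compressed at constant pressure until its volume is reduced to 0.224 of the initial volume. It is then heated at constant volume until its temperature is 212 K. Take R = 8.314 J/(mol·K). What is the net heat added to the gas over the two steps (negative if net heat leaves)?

T₁ = P₁V₁/(nR) = 443×45.0/(3.51×8.314) = 683 K.
Step 1 — Isobaric: P stays 443 kPa; V/T = const ⇒ T₂ = 153 K, V₂ = 10.1 L.
W = PΔV = 443×(10.1−45.0) kPa·L = -15500 J.
ΔU = nCvΔT = 3.51×27.7×(153−683) = -51600 J.
Q = ΔU + W = nCpΔT = -67000 J.
State after step 1: P = 443 kPa, V = 10.1 L, T = 153 K.
Step 2 — Isochoric: V stays 10.1 L; P/T = const ⇒ T₂ = 212 K, P₂ = 614 kPa.
W = 0 (no volume change).
ΔU = nCvΔT = 3.51×27.7×(212−153) = 5740 J.
Q = ΔU = 5740 J.
Net over both steps: W = -15500 J, Q = -61300 J, ΔU = -45800 J.

-61300 J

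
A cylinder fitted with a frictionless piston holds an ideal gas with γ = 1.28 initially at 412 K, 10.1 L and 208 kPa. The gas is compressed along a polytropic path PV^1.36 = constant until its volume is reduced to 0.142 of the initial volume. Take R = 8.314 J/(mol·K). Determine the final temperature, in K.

Polytropic n=1.36: T₂ = T₁(V₁/V₂)^(n−1) = 412×(7.04)^0.36 = 832 K; P₂ = P₁(V₁/V₂)^n = 2960 kPa.

832 K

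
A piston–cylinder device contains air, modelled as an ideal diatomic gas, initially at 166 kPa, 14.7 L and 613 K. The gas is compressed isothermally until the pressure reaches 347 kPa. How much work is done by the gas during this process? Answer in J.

-1800 J

n = P₁V₁/(RT₁) = 166×14.7/(8.314×613) = 0.479 mol.
Isothermal: T stays 613 K; PV = const ⇒ V₂ = 7.03 L, P₂ = 347 kPa.
W = nRT ln(V₂/V₁) = 0.479×8.314×613×ln(0.478) = -1800 J.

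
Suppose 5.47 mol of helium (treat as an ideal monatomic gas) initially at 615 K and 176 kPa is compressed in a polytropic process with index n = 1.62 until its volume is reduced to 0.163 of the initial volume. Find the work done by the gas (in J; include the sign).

V₁ = nRT₁/P₁ = 5.47×8.314×615/176 = 159 L.
Polytropic n=1.62: T₂ = T₁(V₁/V₂)^(n−1) = 615×(6.13)^0.62 = 1890 K; P₂ = P₁(V₁/V₂)^n = 3320 kPa.
W = (P₁V₁−P₂V₂)/(n−1) = (176×159−3320×25.9)/0.62 = -93800 J.

-93800 J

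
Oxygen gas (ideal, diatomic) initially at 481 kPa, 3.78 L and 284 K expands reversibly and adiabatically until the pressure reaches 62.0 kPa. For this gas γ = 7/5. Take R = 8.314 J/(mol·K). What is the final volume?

Adiabatic: T₂/T₁ = (P₂/P₁)^((γ−1)/γ) ⇒ T₂ = 284×(0.129)^0.286 = 158 K; V₂ = 16.3 L.

16.3 L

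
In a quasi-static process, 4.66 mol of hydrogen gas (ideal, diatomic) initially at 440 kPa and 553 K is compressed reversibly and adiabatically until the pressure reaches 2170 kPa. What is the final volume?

15.6 L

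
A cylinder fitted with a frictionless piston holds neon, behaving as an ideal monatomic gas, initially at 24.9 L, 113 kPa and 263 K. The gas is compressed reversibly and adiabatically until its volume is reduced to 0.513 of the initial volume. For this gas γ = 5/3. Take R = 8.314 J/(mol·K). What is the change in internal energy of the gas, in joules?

2370 J

n = P₁V₁/(RT₁) = 113×24.9/(8.314×263) = 1.29 mol.
Adiabatic: TV^(γ−1) = const ⇒ T₂ = 263×(1.95)^0.667 = 410 K; PV^γ = const ⇒ P₂ = 344 kPa.
For an ideal gas ΔU = nCvΔT with Cv = (3/2)R = 12.5 J/(mol·K).
ΔU = 1.29×12.5×(410−263) = 2370 J.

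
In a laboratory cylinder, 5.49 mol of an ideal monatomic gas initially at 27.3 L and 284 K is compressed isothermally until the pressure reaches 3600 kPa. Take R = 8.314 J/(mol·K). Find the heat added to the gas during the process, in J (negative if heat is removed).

-26300 J

P₁ = nRT₁/V₁ = 5.49×8.314×284/27.3 = 475 kPa.
Isothermal: T stays 284 K; PV = const ⇒ V₂ = 3.60 L, P₂ = 3600 kPa.
ΔU = 0 (ideal gas, T constant).
W = nRT ln(V₂/V₁) = 5.49×8.314×284×ln(0.132) = -26300 J.
Q = ΔU + W = -26300 J.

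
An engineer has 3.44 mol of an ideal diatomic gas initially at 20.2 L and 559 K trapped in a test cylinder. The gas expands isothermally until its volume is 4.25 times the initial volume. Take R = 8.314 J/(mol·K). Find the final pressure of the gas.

186 kPa

P₁ = nRT₁/V₁ = 3.44×8.314×559/20.2 = 791 kPa.
Isothermal: T stays 559 K; PV = const ⇒ V₂ = 85.8 L, P₂ = 186 kPa.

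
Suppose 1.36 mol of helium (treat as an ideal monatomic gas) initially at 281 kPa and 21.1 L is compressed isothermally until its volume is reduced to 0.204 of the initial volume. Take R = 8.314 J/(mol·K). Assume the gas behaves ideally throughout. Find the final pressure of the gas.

T₁ = P₁V₁/(nR) = 281×21.1/(1.36×8.314) = 524 K.
Isothermal: T stays 524 K; PV = const ⇒ V₂ = 4.30 L, P₂ = 1380 kPa.

1380 kPa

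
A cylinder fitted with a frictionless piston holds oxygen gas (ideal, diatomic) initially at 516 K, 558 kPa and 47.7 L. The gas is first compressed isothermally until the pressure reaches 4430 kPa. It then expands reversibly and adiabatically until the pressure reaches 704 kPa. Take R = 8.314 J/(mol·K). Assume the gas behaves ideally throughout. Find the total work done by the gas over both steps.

-27900 J

n = P₁V₁/(RT₁) = 558×47.7/(8.314×516) = 6.20 mol.
Step 1 — Isothermal: T stays 516 K; PV = const ⇒ V₂ = 6.01 L, P₂ = 4430 kPa.
ΔU = 0 (ideal gas, T constant).
W = nRT ln(V₂/V₁) = 6.20×8.314×516×ln(0.126) = -55100 J.
Q = ΔU + W = -55100 J.
State after step 1: P = 4430 kPa, V = 6.01 L, T = 516 K.
Step 2 — Adiabatic: T₂/T₁ = (P₂/P₁)^((γ−1)/γ) ⇒ T₂ = 516×(0.159)^0.286 = 305 K; V₂ = 22.4 L.
ΔU = nCvΔT = 6.20×20.8×(305−516) = -27200 J.
Q = 0 for an adiabatic process, so W = −ΔU = 27200 J.
Net over both steps: W = -27900 J, Q = -55100 J, ΔU = -27200 J.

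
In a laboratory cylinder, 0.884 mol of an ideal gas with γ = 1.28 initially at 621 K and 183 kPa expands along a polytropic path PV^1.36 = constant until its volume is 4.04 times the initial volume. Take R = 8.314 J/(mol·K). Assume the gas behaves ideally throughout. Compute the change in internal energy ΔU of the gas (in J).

V₁ = nRT₁/P₁ = 0.884×8.314×621/183 = 24.9 L.
Polytropic n=1.36: T₂ = T₁(V₁/V₂)^(n−1) = 621×(0.248)^0.36 = 376 K; P₂ = P₁(V₁/V₂)^n = 27.4 kPa.
For an ideal gas ΔU = nCvΔT with Cv = R/(γ−1) = 29.7 J/(mol·K).
ΔU = 0.884×29.7×(376−621) = -6440 J.

-6440 J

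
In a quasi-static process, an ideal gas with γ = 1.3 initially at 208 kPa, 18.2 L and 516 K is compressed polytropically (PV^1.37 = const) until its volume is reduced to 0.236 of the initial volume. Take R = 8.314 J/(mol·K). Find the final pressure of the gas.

Polytropic n=1.37: T₂ = T₁(V₁/V₂)^(n−1) = 516×(4.24)^0.37 = 880 K; P₂ = P₁(V₁/V₂)^n = 1500 kPa.

1500 kPa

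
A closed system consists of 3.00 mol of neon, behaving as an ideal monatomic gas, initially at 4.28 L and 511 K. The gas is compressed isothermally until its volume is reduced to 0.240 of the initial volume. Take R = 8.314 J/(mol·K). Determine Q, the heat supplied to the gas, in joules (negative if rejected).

-18200 J

P₁ = nRT₁/V₁ = 3.00×8.314×511/4.28 = 2980 kPa.
Isothermal: T stays 511 K; PV = const ⇒ V₂ = 1.03 L, P₂ = 12400 kPa.
ΔU = 0 (ideal gas, T constant).
W = nRT ln(V₂/V₁) = 3.00×8.314×511×ln(0.240) = -18200 J.
Q = ΔU + W = -18200 J.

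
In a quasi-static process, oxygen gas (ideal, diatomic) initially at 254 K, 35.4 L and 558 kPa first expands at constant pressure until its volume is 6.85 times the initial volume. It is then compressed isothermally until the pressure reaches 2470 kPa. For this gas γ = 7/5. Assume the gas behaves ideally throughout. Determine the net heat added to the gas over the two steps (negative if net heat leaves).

n = P₁V₁/(RT₁) = 558×35.4/(8.314×254) = 9.35 mol.
Step 1 — Isobaric: P stays 558 kPa; V/T = const ⇒ T₂ = 1740 K, V₂ = 242 L.
W = PΔV = 558×(242−35.4) kPa·L = 116000 J.
ΔU = nCvΔT = 9.35×20.8×(1740−254) = 289000 J.
Q = ΔU + W = nCpΔT = 404000 J.
State after step 1: P = 558 kPa, V = 242 L, T = 1740 K.
Step 2 — Isothermal: T stays 1740 K; PV = const ⇒ V₂ = 54.8 L, P₂ = 2470 kPa.
ΔU = 0 (ideal gas, T constant).
W = nRT ln(V₂/V₁) = 9.35×8.314×1740×ln(0.226) = -201000 J.
Q = ΔU + W = -201000 J.
Net over both steps: W = -85700 J, Q = 203000 J, ΔU = 289000 J.

203000 J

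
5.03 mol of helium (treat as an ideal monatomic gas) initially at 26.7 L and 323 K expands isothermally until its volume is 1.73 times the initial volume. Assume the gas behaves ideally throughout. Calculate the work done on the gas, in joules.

-7400 J

P₁ = nRT₁/V₁ = 5.03×8.314×323/26.7 = 506 kPa.
Isothermal: T stays 323 K; PV = const ⇒ V₂ = 46.2 L, P₂ = 292 kPa.
W = nRT ln(V₂/V₁) = 5.03×8.314×323×ln(1.73) = 7400 J.
Work done on the gas = −W_by = -7400 J.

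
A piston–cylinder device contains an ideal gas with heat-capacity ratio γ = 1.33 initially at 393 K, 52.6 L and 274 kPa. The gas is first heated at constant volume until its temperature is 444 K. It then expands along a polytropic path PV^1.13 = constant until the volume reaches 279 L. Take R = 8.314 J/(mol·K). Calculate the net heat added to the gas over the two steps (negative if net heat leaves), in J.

n = P₁V₁/(RT₁) = 274×52.6/(8.314×393) = 4.41 mol.
Step 1 — Isochoric: V stays 52.6 L; P/T = const ⇒ T₂ = 444 K, P₂ = 310 kPa.
W = 0 (no volume change).
ΔU = nCvΔT = 4.41×25.2×(444−393) = 5670 J.
Q = ΔU = 5670 J.
State after step 1: P = 310 kPa, V = 52.6 L, T = 444 K.
Step 2 — Polytropic n=1.13: T₂ = T₁(V₁/V₂)^(n−1) = 444×(0.189)^0.13 = 357 K; P₂ = P₁(V₁/V₂)^n = 47.0 kPa.
W = (P₁V₁−P₂V₂)/(n−1) = (310×52.6−47.0×279)/0.13 = 24400 J.
ΔU = nCvΔT = 4.41×25.2×(357−444) = -9620 J.
Q = ΔU + W = 14800 J.
Net over both steps: W = 24400 J, Q = 20500 J, ΔU = -3950 J.

20500 J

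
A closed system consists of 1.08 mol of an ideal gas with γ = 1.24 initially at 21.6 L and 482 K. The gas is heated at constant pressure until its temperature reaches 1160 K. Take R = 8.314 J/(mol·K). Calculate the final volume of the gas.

52.0 L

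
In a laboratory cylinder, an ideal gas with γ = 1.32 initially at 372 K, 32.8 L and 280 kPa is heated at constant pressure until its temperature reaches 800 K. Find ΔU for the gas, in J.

33000 J

n = P₁V₁/(RT₁) = 280×32.8/(8.314×372) = 2.97 mol.
Isobaric: P stays 280 kPa; V/T = const ⇒ T₂ = 800 K, V₂ = 70.5 L.
For an ideal gas ΔU = nCvΔT with Cv = R/(γ−1) = 26.0 J/(mol·K).
ΔU = 2.97×26.0×(800−372) = 33000 J.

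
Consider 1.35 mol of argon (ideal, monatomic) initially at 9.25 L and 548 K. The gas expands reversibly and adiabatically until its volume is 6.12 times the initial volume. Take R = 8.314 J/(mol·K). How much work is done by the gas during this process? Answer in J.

P₁ = nRT₁/V₁ = 1.35×8.314×548/9.25 = 665 kPa.
Adiabatic: TV^(γ−1) = const ⇒ T₂ = 548×(0.163)^0.667 = 164 K; PV^γ = const ⇒ P₂ = 32.5 kPa.
ΔU = nCvΔT = 1.35×12.5×(164−548) = -6470 J.
Q = 0 for an adiabatic process, so W = −ΔU = 6470 J.

6470 J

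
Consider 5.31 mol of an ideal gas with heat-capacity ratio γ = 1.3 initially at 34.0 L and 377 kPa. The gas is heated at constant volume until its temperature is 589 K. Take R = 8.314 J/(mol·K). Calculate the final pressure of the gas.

T₁ = P₁V₁/(nR) = 377×34.0/(5.31×8.314) = 290 K.
Isochoric: V stays 34.0 L; P/T = const ⇒ T₂ = 589 K, P₂ = 765 kPa.

765 kPa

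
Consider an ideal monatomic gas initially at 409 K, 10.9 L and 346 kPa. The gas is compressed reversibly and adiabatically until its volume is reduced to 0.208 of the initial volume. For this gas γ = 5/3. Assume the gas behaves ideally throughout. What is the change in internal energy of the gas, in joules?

10500 J

n = P₁V₁/(RT₁) = 346×10.9/(8.314×409) = 1.11 mol.
Adiabatic: TV^(γ−1) = const ⇒ T₂ = 409×(4.81)^0.667 = 1170 K; PV^γ = const ⇒ P₂ = 4740 kPa.
For an ideal gas ΔU = nCvΔT with Cv = (3/2)R = 12.5 J/(mol·K).
ΔU = 1.11×12.5×(1170−409) = 10500 J.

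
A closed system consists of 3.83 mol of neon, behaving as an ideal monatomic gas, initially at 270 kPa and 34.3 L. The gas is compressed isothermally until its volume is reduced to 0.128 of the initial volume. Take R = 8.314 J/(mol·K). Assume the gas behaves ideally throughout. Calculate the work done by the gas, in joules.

-19000 J

T₁ = P₁V₁/(nR) = 270×34.3/(3.83×8.314) = 291 K.
Isothermal: T stays 291 K; PV = const ⇒ V₂ = 4.39 L, P₂ = 2110 kPa.
W = nRT ln(V₂/V₁) = 3.83×8.314×291×ln(0.128) = -19000 J.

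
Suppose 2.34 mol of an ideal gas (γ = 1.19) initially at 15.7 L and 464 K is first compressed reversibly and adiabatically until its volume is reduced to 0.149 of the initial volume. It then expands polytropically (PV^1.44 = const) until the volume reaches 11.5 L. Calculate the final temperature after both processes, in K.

P₁ = nRT₁/V₁ = 2.34×8.314×464/15.7 = 575 kPa.
Step 1 — Adiabatic: TV^(γ−1) = const ⇒ T₂ = 464×(6.71)^0.190 = 666 K; PV^γ = const ⇒ P₂ = 5540 kPa.
ΔU = nCvΔT = 2.34×43.8×(666−464) = 20700 J.
Q = 0 for an adiabatic process, so W = −ΔU = -20700 J.
State after step 1: P = 5540 kPa, V = 2.34 L, T = 666 K.
Step 2 — Polytropic n=1.44: T₂ = T₁(V₁/V₂)^(n−1) = 666×(0.203)^0.44 = 331 K; P₂ = P₁(V₁/V₂)^n = 559 kPa.
W = (P₁V₁−P₂V₂)/(n−1) = (5540×2.34−559×11.5)/0.44 = 14800 J.
ΔU = nCvΔT = 2.34×43.8×(331−666) = -34400 J.
Q = ΔU + W = -19500 J.
Net over both steps: W = -5870 J, Q = -19500 J, ΔU = -13700 J.

331 K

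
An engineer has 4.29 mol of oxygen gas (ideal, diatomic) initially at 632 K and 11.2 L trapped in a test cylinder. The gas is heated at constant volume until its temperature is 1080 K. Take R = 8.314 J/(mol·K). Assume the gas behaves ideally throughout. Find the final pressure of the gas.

P₁ = nRT₁/V₁ = 4.29×8.314×632/11.2 = 2010 kPa.
Isochoric: V stays 11.2 L; P/T = const ⇒ T₂ = 1080 K, P₂ = 3440 kPa.

3440 kPa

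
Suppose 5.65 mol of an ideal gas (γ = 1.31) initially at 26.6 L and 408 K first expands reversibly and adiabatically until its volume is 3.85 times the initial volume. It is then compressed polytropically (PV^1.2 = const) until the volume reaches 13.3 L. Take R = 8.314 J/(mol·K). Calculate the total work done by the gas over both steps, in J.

P₁ = nRT₁/V₁ = 5.65×8.314×408/26.6 = 721 kPa.
Step 1 — Adiabatic: TV^(γ−1) = const ⇒ T₂ = 408×(0.260)^0.310 = 269 K; PV^γ = const ⇒ P₂ = 123 kPa.
ΔU = nCvΔT = 5.65×26.8×(269−408) = -21100 J.
Q = 0 for an adiabatic process, so W = −ΔU = 21100 J.
State after step 1: P = 123 kPa, V = 102 L, T = 269 K.
Step 2 — Polytropic n=1.2: T₂ = T₁(V₁/V₂)^(n−1) = 269×(7.70)^0.20 = 404 K; P₂ = P₁(V₁/V₂)^n = 1430 kPa.
W = (P₁V₁−P₂V₂)/(n−1) = (123×102−1430×13.3)/0.20 = -31800 J.
ΔU = nCvΔT = 5.65×26.8×(404−269) = 20500 J.
Q = ΔU + W = -11300 J.
Net over both steps: W = -10700 J, Q = -11300 J, ΔU = -594 J.

-10700 J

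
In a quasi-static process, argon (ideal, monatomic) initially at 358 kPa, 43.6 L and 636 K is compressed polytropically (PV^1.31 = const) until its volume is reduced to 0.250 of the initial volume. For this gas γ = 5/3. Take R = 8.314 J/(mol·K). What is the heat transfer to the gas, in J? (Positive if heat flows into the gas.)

-14500 J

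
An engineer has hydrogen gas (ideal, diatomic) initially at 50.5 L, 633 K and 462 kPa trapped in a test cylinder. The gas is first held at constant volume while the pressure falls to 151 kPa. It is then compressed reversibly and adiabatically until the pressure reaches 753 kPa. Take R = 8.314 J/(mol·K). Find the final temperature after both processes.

n = P₁V₁/(RT₁) = 462×50.5/(8.314×633) = 4.43 mol.
Step 1 — Isochoric: V stays 50.5 L; P/T = const ⇒ T₂ = 207 K, P₂ = 151 kPa.
W = 0 (no volume change).
ΔU = nCvΔT = 4.43×20.8×(207−633) = -39300 J.
Q = ΔU = -39300 J.
State after step 1: P = 151 kPa, V = 50.5 L, T = 207 K.
Step 2 — Adiabatic: T₂/T₁ = (P₂/P₁)^((γ−1)/γ) ⇒ T₂ = 207×(4.99)^0.286 = 327 K; V₂ = 16.0 L.
ΔU = nCvΔT = 4.43×20.8×(327−207) = 11100 J.
Q = 0 for an adiabatic process, so W = −ΔU = -11100 J.
Net over both steps: W = -11100 J, Q = -39300 J, ΔU = -28200 J.

327 K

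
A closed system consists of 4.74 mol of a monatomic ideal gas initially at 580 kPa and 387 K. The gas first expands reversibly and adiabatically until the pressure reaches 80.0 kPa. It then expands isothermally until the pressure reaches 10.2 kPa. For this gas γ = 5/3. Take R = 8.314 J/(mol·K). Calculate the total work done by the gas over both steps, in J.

V₁ = nRT₁/P₁ = 4.74×8.314×387/580 = 26.3 L.
Step 1 — Adiabatic: T₂/T₁ = (P₂/P₁)^((γ−1)/γ) ⇒ T₂ = 387×(0.138)^0.400 = 175 K; V₂ = 86.3 L.
ΔU = nCvΔT = 4.74×12.5×(175−387) = -12500 J.
Q = 0 for an adiabatic process, so W = −ΔU = 12500 J.
State after step 1: P = 80.0 kPa, V = 86.3 L, T = 175 K.
Step 2 — Isothermal: T stays 175 K; PV = const ⇒ V₂ = 677 L, P₂ = 10.2 kPa.
ΔU = 0 (ideal gas, T constant).
W = nRT ln(V₂/V₁) = 4.74×8.314×175×ln(7.84) = 14200 J.
Q = ΔU + W = 14200 J.
Net over both steps: W = 26700 J, Q = 14200 J, ΔU = -12500 J.

26700 J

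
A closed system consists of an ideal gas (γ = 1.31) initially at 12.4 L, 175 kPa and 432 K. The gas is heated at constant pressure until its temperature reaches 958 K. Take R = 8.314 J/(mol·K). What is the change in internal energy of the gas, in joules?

n = P₁V₁/(RT₁) = 175×12.4/(8.314×432) = 0.604 mol.
Isobaric: P stays 175 kPa; V/T = const ⇒ T₂ = 958 K, V₂ = 27.5 L.
For an ideal gas ΔU = nCvΔT with Cv = R/(γ−1) = 26.8 J/(mol·K).
ΔU = 0.604×26.8×(958−432) = 8520 J.

8520 J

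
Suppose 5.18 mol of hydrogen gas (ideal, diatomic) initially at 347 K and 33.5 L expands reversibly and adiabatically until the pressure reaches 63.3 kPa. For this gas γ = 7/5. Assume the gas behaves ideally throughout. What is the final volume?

P₁ = nRT₁/V₁ = 5.18×8.314×347/33.5 = 446 kPa.
Adiabatic: T₂/T₁ = (P₂/P₁)^((γ−1)/γ) ⇒ T₂ = 347×(0.142)^0.286 = 199 K; V₂ = 135 L.

135 L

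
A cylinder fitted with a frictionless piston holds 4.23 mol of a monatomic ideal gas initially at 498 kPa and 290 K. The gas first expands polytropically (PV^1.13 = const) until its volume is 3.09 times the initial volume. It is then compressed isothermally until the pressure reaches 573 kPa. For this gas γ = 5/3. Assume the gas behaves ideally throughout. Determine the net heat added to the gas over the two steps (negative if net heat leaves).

V₁ = nRT₁/P₁ = 4.23×8.314×290/498 = 20.5 L.
Step 1 — Polytropic n=1.13: T₂ = T₁(V₁/V₂)^(n−1) = 290×(0.324)^0.13 = 250 K; P₂ = P₁(V₁/V₂)^n = 139 kPa.
W = (P₁V₁−P₂V₂)/(n−1) = (498×20.5−139×63.3)/0.13 = 10700 J.
ΔU = nCvΔT = 4.23×12.5×(250−290) = -2090 J.
Q = ΔU + W = 8620 J.
State after step 1: P = 139 kPa, V = 63.3 L, T = 250 K.
Step 2 — Isothermal: T stays 250 K; PV = const ⇒ V₂ = 15.4 L, P₂ = 573 kPa.
ΔU = 0 (ideal gas, T constant).
W = nRT ln(V₂/V₁) = 4.23×8.314×250×ln(0.243) = -12500 J.
Q = ΔU + W = -12500 J.
Net over both steps: W = -1760 J, Q = -3850 J, ΔU = -2090 J.

-3850 J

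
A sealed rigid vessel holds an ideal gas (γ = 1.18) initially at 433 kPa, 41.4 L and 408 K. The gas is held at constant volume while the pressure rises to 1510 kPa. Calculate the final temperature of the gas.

1420 K

Isochoric: V stays 41.4 L; P/T = const ⇒ T₂ = 1420 K, P₂ = 1510 kPa.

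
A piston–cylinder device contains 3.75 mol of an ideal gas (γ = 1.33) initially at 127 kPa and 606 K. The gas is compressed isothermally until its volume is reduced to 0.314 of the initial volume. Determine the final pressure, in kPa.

404 kPa

V₁ = nRT₁/P₁ = 3.75×8.314×606/127 = 149 L.
Isothermal: T stays 606 K; PV = const ⇒ V₂ = 46.7 L, P₂ = 404 kPa.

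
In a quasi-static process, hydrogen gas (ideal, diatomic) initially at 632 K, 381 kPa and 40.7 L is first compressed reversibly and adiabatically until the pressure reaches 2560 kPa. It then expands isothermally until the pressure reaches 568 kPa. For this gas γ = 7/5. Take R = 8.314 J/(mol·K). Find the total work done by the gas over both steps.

n = P₁V₁/(RT₁) = 381×40.7/(8.314×632) = 2.95 mol.
Step 1 — Adiabatic: T₂/T₁ = (P₂/P₁)^((γ−1)/γ) ⇒ T₂ = 632×(6.72)^0.286 = 1090 K; V₂ = 10.4 L.
ΔU = nCvΔT = 2.95×20.8×(1090−632) = 28000 J.
Q = 0 for an adiabatic process, so W = −ΔU = -28000 J.
State after step 1: P = 2560 kPa, V = 10.4 L, T = 1090 K.
Step 2 — Isothermal: T stays 1090 K; PV = const ⇒ V₂ = 47.0 L, P₂ = 568 kPa.
ΔU = 0 (ideal gas, T constant).
W = nRT ln(V₂/V₁) = 2.95×8.314×1090×ln(4.51) = 40200 J.
Q = ΔU + W = 40200 J.
Net over both steps: W = 12200 J, Q = 40200 J, ΔU = 28000 J.

12200 J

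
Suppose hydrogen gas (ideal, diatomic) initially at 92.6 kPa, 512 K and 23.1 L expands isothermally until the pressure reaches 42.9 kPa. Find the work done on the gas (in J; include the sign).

-1650 J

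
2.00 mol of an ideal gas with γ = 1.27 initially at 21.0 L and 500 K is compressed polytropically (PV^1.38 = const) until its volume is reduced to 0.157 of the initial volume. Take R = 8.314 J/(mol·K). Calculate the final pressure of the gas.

5100 kPa

P₁ = nRT₁/V₁ = 2.00×8.314×500/21.0 = 396 kPa.
Polytropic n=1.38: T₂ = T₁(V₁/V₂)^(n−1) = 500×(6.37)^0.38 = 1010 K; P₂ = P₁(V₁/V₂)^n = 5100 kPa.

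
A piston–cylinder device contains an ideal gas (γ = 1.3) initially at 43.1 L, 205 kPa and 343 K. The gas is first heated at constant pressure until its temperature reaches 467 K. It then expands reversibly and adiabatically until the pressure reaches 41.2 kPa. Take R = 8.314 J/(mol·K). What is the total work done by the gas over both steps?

15600 J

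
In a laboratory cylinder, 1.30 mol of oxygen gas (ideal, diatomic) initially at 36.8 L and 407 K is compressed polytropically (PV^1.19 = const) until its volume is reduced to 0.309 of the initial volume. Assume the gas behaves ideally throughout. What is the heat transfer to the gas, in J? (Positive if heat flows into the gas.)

P₁ = nRT₁/V₁ = 1.30×8.314×407/36.8 = 120 kPa.
Polytropic n=1.19: T₂ = T₁(V₁/V₂)^(n−1) = 407×(3.24)^0.19 = 509 K; P₂ = P₁(V₁/V₂)^n = 484 kPa.
W = (P₁V₁−P₂V₂)/(n−1) = (120×36.8−484×11.4)/0.19 = -5790 J.
ΔU = nCvΔT = 1.30×20.8×(509−407) = 2750 J.
Q = ΔU + W = -3040 J.

-3040 J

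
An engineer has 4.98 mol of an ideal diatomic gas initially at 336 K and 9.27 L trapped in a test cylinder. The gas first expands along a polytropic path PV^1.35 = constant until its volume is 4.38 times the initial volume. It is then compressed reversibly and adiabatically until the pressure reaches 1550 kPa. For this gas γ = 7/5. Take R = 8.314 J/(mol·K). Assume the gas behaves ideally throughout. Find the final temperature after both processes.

357 K

P₁ = nRT₁/V₁ = 4.98×8.314×336/9.27 = 1500 kPa.
Step 1 — Polytropic n=1.35: T₂ = T₁(V₁/V₂)^(n−1) = 336×(0.228)^0.35 = 200 K; P₂ = P₁(V₁/V₂)^n = 204 kPa.
W = (P₁V₁−P₂V₂)/(n−1) = (1500×9.27−204×40.6)/0.35 = 16000 J.
ΔU = nCvΔT = 4.98×20.8×(200−336) = -14000 J.
Q = ΔU + W = 2010 J.
State after step 1: P = 204 kPa, V = 40.6 L, T = 200 K.
Step 2 — Adiabatic: T₂/T₁ = (P₂/P₁)^((γ−1)/γ) ⇒ T₂ = 200×(7.59)^0.286 = 357 K; V₂ = 9.55 L.
ΔU = nCvΔT = 4.98×20.8×(357−200) = 16300 J.
Q = 0 for an adiabatic process, so W = −ΔU = -16300 J.
Net over both steps: W = -218 J, Q = 2010 J, ΔU = 2220 J.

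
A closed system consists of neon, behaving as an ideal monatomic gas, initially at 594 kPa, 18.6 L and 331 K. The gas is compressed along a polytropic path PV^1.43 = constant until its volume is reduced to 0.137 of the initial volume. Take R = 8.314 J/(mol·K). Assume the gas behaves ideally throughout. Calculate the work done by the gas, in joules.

n = P₁V₁/(RT₁) = 594×18.6/(8.314×331) = 4.01 mol.
Polytropic n=1.43: T₂ = T₁(V₁/V₂)^(n−1) = 331×(7.30)^0.43 = 778 K; P₂ = P₁(V₁/V₂)^n = 10200 kPa.
W = (P₁V₁−P₂V₂)/(n−1) = (594×18.6−10200×2.55)/0.43 = -34700 J.

-34700 J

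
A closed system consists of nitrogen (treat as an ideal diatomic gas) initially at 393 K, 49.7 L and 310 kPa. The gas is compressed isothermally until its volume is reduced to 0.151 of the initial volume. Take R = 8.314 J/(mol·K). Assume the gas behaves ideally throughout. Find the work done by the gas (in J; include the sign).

-29100 J

n = P₁V₁/(RT₁) = 310×49.7/(8.314×393) = 4.72 mol.
Isothermal: T stays 393 K; PV = const ⇒ V₂ = 7.50 L, P₂ = 2050 kPa.
W = nRT ln(V₂/V₁) = 4.72×8.314×393×ln(0.151) = -29100 J.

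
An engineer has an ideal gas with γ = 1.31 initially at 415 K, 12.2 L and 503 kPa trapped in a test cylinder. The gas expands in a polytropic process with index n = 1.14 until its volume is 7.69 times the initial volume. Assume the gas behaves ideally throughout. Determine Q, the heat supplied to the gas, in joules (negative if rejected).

n = P₁V₁/(RT₁) = 503×12.2/(8.314×415) = 1.78 mol.
Polytropic n=1.14: T₂ = T₁(V₁/V₂)^(n−1) = 415×(0.130)^0.14 = 312 K; P₂ = P₁(V₁/V₂)^n = 49.2 kPa.
W = (P₁V₁−P₂V₂)/(n−1) = (503×12.2−49.2×93.8)/0.14 = 10900 J.
ΔU = nCvΔT = 1.78×26.8×(312−415) = -4920 J.
Q = ΔU + W = 5970 J.

5970 J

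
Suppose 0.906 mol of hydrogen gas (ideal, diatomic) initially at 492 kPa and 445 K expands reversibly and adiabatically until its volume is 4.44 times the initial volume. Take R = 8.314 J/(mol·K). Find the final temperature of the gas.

245 K

V₁ = nRT₁/P₁ = 0.906×8.314×445/492 = 6.81 L.
Adiabatic: TV^(γ−1) = const ⇒ T₂ = 445×(0.225)^0.400 = 245 K; PV^γ = const ⇒ P₂ = 61.0 kPa.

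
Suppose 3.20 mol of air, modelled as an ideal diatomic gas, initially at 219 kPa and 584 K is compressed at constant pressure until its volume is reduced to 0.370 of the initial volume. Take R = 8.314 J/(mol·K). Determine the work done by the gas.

V₁ = nRT₁/P₁ = 3.20×8.314×584/219 = 70.9 L.
Isobaric: P stays 219 kPa; V/T = const ⇒ T₂ = 216 K, V₂ = 26.3 L.
W = PΔV = 219×(26.3−70.9) kPa·L = -9790 J.

-9790 J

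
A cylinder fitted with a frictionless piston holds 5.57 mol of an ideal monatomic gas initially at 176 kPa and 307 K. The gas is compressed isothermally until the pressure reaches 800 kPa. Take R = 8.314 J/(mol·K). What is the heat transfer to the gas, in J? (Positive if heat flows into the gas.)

-21500 J

V₁ = nRT₁/P₁ = 5.57×8.314×307/176 = 80.8 L.
Isothermal: T stays 307 K; PV = const ⇒ V₂ = 17.8 L, P₂ = 800 kPa.
ΔU = 0 (ideal gas, T constant).
W = nRT ln(V₂/V₁) = 5.57×8.314×307×ln(0.220) = -21500 J.
Q = ΔU + W = -21500 J.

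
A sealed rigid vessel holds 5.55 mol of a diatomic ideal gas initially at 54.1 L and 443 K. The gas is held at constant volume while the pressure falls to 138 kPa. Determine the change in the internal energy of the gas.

-32400 J

P₁ = nRT₁/V₁ = 5.55×8.314×443/54.1 = 378 kPa.
Isochoric: V stays 54.1 L; P/T = const ⇒ T₂ = 162 K, P₂ = 138 kPa.
For an ideal gas ΔU = nCvΔT with Cv = (5/2)R = 20.8 J/(mol·K).
ΔU = 5.55×20.8×(162−443) = -32400 J.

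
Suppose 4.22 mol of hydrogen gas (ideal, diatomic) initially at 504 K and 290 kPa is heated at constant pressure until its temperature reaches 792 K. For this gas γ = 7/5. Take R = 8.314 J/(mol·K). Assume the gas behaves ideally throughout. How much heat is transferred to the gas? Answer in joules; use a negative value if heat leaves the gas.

35400 J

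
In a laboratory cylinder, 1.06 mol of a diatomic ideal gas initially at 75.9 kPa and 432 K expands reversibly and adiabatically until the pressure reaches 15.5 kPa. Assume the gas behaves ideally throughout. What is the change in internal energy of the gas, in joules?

V₁ = nRT₁/P₁ = 1.06×8.314×432/75.9 = 50.2 L.
Adiabatic: T₂/T₁ = (P₂/P₁)^((γ−1)/γ) ⇒ T₂ = 432×(0.204)^0.286 = 274 K; V₂ = 156 L.
For an ideal gas ΔU = nCvΔT with Cv = (5/2)R = 20.8 J/(mol·K).
ΔU = 1.06×20.8×(274−432) = -3470 J.

-3470 J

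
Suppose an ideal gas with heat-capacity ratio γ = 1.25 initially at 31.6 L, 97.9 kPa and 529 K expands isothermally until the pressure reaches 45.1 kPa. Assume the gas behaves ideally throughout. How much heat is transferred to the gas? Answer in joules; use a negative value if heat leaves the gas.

n = P₁V₁/(RT₁) = 97.9×31.6/(8.314×529) = 0.703 mol.
Isothermal: T stays 529 K; PV = const ⇒ V₂ = 68.6 L, P₂ = 45.1 kPa.
ΔU = 0 (ideal gas, T constant).
W = nRT ln(V₂/V₁) = 0.703×8.314×529×ln(2.17) = 2400 J.
Q = ΔU + W = 2400 J.

2400 J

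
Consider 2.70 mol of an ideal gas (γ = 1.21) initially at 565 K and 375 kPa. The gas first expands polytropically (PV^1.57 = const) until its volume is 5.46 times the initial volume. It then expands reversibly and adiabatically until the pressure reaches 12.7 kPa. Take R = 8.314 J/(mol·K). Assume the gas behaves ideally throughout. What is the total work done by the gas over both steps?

V₁ = nRT₁/P₁ = 2.70×8.314×565/375 = 33.8 L.
Step 1 — Polytropic n=1.57: T₂ = T₁(V₁/V₂)^(n−1) = 565×(0.183)^0.57 = 215 K; P₂ = P₁(V₁/V₂)^n = 26.1 kPa.
W = (P₁V₁−P₂V₂)/(n−1) = (375×33.8−26.1×185)/0.57 = 13800 J.
ΔU = nCvΔT = 2.70×39.6×(215−565) = -37400 J.
Q = ΔU + W = -23600 J.
State after step 1: P = 26.1 kPa, V = 185 L, T = 215 K.
Step 2 — Adiabatic: T₂/T₁ = (P₂/P₁)^((γ−1)/γ) ⇒ T₂ = 215×(0.487)^0.174 = 189 K; V₂ = 335 L.
ΔU = nCvΔT = 2.70×39.6×(189−215) = -2700 J.
Q = 0 for an adiabatic process, so W = −ΔU = 2700 J.
Net over both steps: W = 16500 J, Q = -23600 J, ΔU = -40100 J.

16500 J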